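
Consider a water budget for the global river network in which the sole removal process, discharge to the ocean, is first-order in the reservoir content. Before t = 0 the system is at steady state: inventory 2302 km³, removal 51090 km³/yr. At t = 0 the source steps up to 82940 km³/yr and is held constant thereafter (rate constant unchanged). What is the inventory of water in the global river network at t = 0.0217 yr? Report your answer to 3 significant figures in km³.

2850 km³

τ = M₀/F₀ = 2302/51090 = 0.04506 yr; rate constant k = 1/τ.
New steady state M_∞ = F₁/k = F₁·τ = 82940 × 0.04506 = 3737.1 km³.
M(t) = M_∞ + (M₀ − M_∞)·e^(−t/τ); t/τ = 0.0217/0.04506 = 0.4816, so e^(−t/τ) = 0.6178.
M(t) = 3737.1 − 1435 × 0.6178 = 2850.5 km³.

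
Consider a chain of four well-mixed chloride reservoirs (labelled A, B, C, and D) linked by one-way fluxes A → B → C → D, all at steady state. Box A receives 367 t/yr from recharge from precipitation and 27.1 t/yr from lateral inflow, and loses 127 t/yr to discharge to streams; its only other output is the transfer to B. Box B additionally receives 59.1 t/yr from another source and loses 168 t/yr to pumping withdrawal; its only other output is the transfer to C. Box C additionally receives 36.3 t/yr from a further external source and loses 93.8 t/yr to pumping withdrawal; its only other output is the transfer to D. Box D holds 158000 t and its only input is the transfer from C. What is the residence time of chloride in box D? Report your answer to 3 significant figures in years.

1570 yr

Box A: F(A→B) = (367 + 27.1) − 127 = 267.10 t/yr.
Box B: F(B→C) = (267.10 + 59.1) − 168 = 158.20 t/yr.
Box C: F(C→D) = (158.20 + 36.3) − 93.8 = 100.70 t/yr.
Box D throughput = its input = 100.70 t/yr; τ = 158000 / 100.70 = 1569 yr.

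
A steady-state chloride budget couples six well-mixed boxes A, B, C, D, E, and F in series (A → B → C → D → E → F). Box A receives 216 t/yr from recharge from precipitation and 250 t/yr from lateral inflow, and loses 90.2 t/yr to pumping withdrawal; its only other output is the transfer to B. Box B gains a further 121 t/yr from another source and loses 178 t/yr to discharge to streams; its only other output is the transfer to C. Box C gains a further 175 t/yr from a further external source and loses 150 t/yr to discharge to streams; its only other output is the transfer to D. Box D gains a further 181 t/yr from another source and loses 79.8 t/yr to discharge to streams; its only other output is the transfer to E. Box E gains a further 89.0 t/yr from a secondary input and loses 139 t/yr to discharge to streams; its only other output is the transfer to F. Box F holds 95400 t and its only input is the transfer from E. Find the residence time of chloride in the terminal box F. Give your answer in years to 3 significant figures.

Box A: F(A→B) = (216 + 250) − 90.2 = 375.80 t/yr.
Box B: F(B→C) = (375.80 + 121) − 178 = 318.80 t/yr.
Box C: F(C→D) = (318.80 + 175) − 150 = 343.80 t/yr.
Box D: F(D→E) = (343.80 + 181) − 79.8 = 445.00 t/yr.
Box E: F(E→F) = (445.00 + 89.0) − 139 = 395.00 t/yr.
Box F throughput = its input = 395.00 t/yr; τ = 95400 / 395.00 = 241.5 yr.

242 yr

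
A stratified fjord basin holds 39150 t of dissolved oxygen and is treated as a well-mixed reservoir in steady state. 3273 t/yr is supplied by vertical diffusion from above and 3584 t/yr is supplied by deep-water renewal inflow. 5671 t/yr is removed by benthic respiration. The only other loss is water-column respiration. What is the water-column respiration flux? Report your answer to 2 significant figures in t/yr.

1200 t/yr

At steady state ΣF_in = ΣF_out.
ΣF_in = 3273 + 3584 = 6857.0 t/yr.
Water-column respiration flux = ΣF_in − (5671) = 6857.0 − 5671 = 1186 t/yr.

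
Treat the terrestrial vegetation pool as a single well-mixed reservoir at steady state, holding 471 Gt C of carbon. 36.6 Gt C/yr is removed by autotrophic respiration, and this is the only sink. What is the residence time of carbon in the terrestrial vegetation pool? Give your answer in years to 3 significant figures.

τ = M / F = 471 / 36.6 = 12.87 yr.

12.9 yr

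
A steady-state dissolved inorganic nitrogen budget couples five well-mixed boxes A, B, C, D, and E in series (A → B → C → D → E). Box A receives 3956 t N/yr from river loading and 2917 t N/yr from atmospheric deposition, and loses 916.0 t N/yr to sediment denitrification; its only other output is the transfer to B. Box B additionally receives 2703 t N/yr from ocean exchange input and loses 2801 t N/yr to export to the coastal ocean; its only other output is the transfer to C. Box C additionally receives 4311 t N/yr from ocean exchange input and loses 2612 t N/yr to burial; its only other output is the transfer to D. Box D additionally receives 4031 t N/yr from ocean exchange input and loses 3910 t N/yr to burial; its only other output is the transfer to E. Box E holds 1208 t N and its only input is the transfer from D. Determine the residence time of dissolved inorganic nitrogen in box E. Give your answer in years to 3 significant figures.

Box A: F(A→B) = (3956 + 2917) − 916.0 = 5957.0 t N/yr.
Box B: F(B→C) = (5957.0 + 2703) − 2801 = 5859.0 t N/yr.
Box C: F(C→D) = (5859.0 + 4311) − 2612 = 7558.0 t N/yr.
Box D: F(D→E) = (7558.0 + 4031) − 3910 = 7679.0 t N/yr.
Box E throughput = its input = 7679.0 t N/yr; τ = 1208 / 7679.0 = 0.1573 yr.

0.157 yr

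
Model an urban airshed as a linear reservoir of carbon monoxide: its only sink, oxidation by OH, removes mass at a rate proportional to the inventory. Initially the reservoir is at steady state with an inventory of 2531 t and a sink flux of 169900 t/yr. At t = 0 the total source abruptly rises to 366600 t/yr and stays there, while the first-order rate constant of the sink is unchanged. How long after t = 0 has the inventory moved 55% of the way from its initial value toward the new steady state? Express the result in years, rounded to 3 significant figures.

0.0119 yr

τ = M₀/F₀ = 2531/169900 = 0.01490 yr.
The remaining gap fraction is e^(−t/τ); 55% covered ⇒ e^(−t/τ) = 0.450.
t = −τ ln(0.450) = 0.01490 × 0.7985 = 0.01190 yr.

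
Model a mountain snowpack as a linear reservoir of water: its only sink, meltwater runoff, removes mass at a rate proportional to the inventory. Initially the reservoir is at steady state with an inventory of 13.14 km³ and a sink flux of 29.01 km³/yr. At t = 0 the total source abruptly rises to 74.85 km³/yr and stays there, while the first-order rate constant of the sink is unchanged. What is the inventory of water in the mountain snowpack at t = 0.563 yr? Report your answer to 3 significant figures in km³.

The sink rate constant is k = F₀/M₀ = 29.01/13.14 = 2.208 yr⁻¹.
Solving dM/dt = F₁ − kM with M(0) = M₀ gives M(t) = F₁/k + (M₀ − F₁/k)·e^(−kt).
F₁/k = 74.85/2.208 = 33.903 km³; kt = 2.208 × 0.563 = 1.243, e^(−kt) = 0.2885.
M(0.563) = 33.903 + (13.14 − 33.903) × 0.2885 = 33.903 − 5.991 = 27.912 km³.

27.9 km³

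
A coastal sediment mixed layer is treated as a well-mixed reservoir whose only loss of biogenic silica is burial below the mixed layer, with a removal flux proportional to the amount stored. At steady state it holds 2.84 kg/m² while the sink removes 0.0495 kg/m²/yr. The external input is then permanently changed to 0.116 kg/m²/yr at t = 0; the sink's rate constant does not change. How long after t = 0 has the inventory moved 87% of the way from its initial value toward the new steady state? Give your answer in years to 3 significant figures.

117 yr

τ = M₀/F₀ = 2.84/0.0495 = 57.37 yr.
The remaining gap fraction is e^(−t/τ); 87% covered ⇒ e^(−t/τ) = 0.130.
t = −τ ln(0.130) = 57.37 × 2.040 = 117.1 yr.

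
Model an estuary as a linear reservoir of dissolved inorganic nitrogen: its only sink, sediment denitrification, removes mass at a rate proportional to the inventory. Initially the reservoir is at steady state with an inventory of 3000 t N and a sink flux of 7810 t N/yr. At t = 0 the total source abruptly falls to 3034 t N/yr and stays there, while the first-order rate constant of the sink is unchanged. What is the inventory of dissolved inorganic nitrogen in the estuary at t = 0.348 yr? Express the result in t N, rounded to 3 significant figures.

1910 t N

The sink rate constant is k = F₀/M₀ = 7810/3000 = 2.603 yr⁻¹.
Solving dM/dt = F₁ − kM with M(0) = M₀ gives M(t) = F₁/k + (M₀ − F₁/k)·e^(−kt).
F₁/k = 3034/2.603 = 1165.4 t N; kt = 2.603 × 0.348 = 0.9060, e^(−kt) = 0.4042.
M(0.348) = 1165.4 + (3000 − 1165.4) × 0.4042 = 1165.4 + 741.4 = 1906.9 t N.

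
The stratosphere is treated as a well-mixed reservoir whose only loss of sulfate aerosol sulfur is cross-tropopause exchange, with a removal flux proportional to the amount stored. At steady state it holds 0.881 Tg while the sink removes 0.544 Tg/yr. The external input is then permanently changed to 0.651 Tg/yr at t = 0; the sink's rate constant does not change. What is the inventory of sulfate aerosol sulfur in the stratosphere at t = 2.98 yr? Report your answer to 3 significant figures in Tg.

τ = M₀/F₀ = 0.881/0.544 = 1.619 yr; rate constant k = 1/τ.
New steady state M_∞ = F₁/k = F₁·τ = 0.651 × 1.619 = 1.0543 Tg.
M(t) = M_∞ + (M₀ − M_∞)·e^(−t/τ); t/τ = 2.98/1.619 = 1.840, so e^(−t/τ) = 0.1588.
M(t) = 1.0543 − 0.1733 × 0.1588 = 1.0268 Tg.

1.03 Tg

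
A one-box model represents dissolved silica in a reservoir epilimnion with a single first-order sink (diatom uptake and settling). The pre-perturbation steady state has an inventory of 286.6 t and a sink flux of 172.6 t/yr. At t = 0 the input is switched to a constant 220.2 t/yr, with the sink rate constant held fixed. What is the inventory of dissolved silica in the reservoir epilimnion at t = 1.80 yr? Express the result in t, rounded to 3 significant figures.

339 t

τ = M₀/F₀ = 286.6/172.6 = 1.660 yr; rate constant k = 1/τ.
New steady state M_∞ = F₁/k = F₁·τ = 220.2 × 1.660 = 365.64 t.
M(t) = M_∞ + (M₀ − M_∞)·e^(−t/τ); t/τ = 1.80/1.660 = 1.084, so e^(−t/τ) = 0.3382.
M(t) = 365.64 − 79.04 × 0.3382 = 338.91 t.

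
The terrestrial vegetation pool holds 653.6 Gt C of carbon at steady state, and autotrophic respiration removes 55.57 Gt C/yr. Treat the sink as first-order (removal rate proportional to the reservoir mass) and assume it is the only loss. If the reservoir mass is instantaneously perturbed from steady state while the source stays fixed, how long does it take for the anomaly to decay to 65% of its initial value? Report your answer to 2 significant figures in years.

5.1 yr

For a linear reservoir the anomaly decays as exp(−t/τ) with τ = M/F = 653.6/55.57 = 11.76 yr.
exp(−t/τ) = 0.65 ⇒ t = −τ ln(0.65) = 11.76 × 0.4308 = 5.067 yr.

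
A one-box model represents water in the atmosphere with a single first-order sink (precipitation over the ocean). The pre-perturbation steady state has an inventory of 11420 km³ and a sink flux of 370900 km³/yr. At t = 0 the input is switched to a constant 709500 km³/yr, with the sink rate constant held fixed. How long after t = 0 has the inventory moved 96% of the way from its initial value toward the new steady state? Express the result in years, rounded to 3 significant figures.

0.0991 yr

τ = M₀/F₀ = 11420/370900 = 0.03079 yr.
The remaining gap fraction is e^(−t/τ); 96% covered ⇒ e^(−t/τ) = 0.0400.
t = −τ ln(0.0400) = 0.03079 × 3.219 = 0.09911 yr.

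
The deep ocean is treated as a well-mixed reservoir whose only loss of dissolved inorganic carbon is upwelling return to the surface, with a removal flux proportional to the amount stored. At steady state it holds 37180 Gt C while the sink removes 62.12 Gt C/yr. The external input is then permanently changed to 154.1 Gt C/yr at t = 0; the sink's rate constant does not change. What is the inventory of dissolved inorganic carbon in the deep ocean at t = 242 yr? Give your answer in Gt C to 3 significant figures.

55500 Gt C

Residence time τ = M₀/F₀ = 598.5 yr. The eventual steady state is M_∞ = M₀·(F₁/F₀) = 37180 × 154.1/62.12 = 92232 Gt C.
The anomaly ΔM(t) = M(t) − M_∞ decays as ΔM₀·e^(−t/τ) with ΔM₀ = 37180 − 92232 = −55050 Gt C.
At t = 242 yr, e^(−t/τ) = e^(−0.4043) = 0.6674, so ΔM = −36740 Gt C and M = 92232 − 36740 = 55489 Gt C.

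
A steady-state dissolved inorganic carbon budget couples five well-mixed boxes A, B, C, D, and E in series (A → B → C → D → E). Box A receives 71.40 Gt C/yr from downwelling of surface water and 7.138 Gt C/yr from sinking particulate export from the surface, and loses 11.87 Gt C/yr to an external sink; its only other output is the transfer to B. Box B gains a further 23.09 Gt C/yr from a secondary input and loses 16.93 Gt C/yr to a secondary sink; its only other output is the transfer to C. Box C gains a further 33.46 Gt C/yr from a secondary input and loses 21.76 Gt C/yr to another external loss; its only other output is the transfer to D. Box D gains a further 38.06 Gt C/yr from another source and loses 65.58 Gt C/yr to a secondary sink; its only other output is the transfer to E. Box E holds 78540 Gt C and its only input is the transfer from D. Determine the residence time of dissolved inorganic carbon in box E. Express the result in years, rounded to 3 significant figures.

1380 yr

Box A: F(A→B) = (71.40 + 7.138) − 11.87 = 66.668 Gt C/yr.
Box B: F(B→C) = (66.668 + 23.09) − 16.93 = 72.828 Gt C/yr.
Box C: F(C→D) = (72.828 + 33.46) − 21.76 = 84.528 Gt C/yr.
Box D: F(D→E) = (84.528 + 38.06) − 65.58 = 57.008 Gt C/yr.
Box E throughput = its input = 57.008 Gt C/yr; τ = 78540 / 57.008 = 1378 yr.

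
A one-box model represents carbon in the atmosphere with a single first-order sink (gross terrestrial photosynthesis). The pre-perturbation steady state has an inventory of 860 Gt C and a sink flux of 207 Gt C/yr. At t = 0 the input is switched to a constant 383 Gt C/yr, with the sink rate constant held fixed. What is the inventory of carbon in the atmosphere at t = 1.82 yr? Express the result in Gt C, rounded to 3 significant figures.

1120 Gt C

Residence time τ = M₀/F₀ = 4.155 yr. The eventual steady state is M_∞ = M₀·(F₁/F₀) = 860 × 383/207 = 1591.2 Gt C.
The anomaly ΔM(t) = M(t) − M_∞ decays as ΔM₀·e^(−t/τ) with ΔM₀ = 860 − 1591.2 = −731.2 Gt C.
At t = 1.82 yr, e^(−t/τ) = e^(−0.4381) = 0.6453, so ΔM = −471.8 Gt C and M = 1591.2 − 471.8 = 1119.4 Gt C.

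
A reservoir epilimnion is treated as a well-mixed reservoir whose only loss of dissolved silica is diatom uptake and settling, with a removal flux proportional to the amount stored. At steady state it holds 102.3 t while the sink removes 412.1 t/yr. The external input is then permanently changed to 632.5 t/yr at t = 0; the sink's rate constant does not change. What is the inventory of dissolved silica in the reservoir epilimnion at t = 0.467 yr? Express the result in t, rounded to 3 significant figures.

The sink rate constant is k = F₀/M₀ = 412.1/102.3 = 4.028 yr⁻¹.
Solving dM/dt = F₁ − kM with M(0) = M₀ gives M(t) = F₁/k + (M₀ − F₁/k)·e^(−kt).
F₁/k = 632.5/4.028 = 157.01 t; kt = 4.028 × 0.467 = 1.881, e^(−kt) = 0.1524.
M(0.467) = 157.01 + (102.3 − 157.01) × 0.1524 = 157.01 − 8.338 = 148.67 t.

149 t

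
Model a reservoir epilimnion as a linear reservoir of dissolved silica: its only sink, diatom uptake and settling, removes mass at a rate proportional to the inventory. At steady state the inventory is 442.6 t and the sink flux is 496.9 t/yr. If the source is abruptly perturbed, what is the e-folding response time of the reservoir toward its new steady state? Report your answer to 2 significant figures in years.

For a linear reservoir the response time equals the residence time τ = M/F.
τ = 442.6 / 496.9 = 0.8907 yr.

0.89 yr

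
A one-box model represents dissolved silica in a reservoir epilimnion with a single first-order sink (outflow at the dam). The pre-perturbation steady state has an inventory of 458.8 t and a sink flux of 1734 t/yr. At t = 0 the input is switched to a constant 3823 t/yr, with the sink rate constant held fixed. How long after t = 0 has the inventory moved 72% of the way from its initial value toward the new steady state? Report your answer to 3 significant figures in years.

τ = M₀/F₀ = 458.8/1734 = 0.2646 yr.
The remaining gap fraction is e^(−t/τ); 72% covered ⇒ e^(−t/τ) = 0.280.
t = −τ ln(0.280) = 0.2646 × 1.273 = 0.3368 yr.

0.337 yr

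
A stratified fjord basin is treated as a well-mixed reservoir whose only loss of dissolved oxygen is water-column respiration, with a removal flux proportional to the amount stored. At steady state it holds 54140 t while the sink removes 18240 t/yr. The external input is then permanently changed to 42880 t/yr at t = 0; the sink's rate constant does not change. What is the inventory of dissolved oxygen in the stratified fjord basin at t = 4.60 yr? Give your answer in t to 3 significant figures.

Residence time τ = M₀/F₀ = 2.968 yr. The eventual steady state is M_∞ = M₀·(F₁/F₀) = 54140 × 42880/18240 = 127280 t.
The anomaly ΔM(t) = M(t) − M_∞ decays as ΔM₀·e^(−t/τ) with ΔM₀ = 54140 − 127280 = −73140 t.
At t = 4.60 yr, e^(−t/τ) = e^(−1.550) = 0.2123, so ΔM = −15530 t and M = 127280 − 15530 = 111750 t.

112000 t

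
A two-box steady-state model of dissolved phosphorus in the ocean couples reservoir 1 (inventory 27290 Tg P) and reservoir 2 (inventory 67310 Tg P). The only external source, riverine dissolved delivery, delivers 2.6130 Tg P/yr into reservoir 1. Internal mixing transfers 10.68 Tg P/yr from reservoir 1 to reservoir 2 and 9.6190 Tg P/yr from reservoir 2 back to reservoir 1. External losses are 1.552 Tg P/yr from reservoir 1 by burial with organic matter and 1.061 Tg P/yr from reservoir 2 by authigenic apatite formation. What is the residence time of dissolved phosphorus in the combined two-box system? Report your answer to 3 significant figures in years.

For the system as a whole, the A↔B exchange is internal and contributes nothing to the throughput; only the external sinks remove mass.
M_total = 27290 + 67310 = 94600 Tg P.
ΣF_external_out = 1.552 + 1.061 = 2.6130 Tg P/yr.
τ = M_total / ΣF_ext = 94600 / 2.6130 = 36200 yr.

36200 yr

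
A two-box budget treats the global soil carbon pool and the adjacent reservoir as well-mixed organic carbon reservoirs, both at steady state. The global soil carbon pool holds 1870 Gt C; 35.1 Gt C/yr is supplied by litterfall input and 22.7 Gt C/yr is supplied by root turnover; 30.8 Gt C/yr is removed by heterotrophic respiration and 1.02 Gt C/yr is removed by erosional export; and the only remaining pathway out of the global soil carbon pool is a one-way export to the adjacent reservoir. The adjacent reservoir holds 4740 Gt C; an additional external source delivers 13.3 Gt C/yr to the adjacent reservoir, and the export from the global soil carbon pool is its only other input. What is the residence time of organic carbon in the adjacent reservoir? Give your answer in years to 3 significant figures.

Balance the global soil carbon pool: ΣF_in = 35.1 + 22.7 = 57.800 Gt C/yr.
Export to the adjacent reservoir = ΣF_in − (30.8 + 1.02) = 25.980 Gt C/yr.
Total input to the adjacent reservoir = 25.980 + 13.3 = 39.280 Gt C/yr; at steady state this equals its total output.
τ = M / F = 4740 / 39.280 = 120.7 yr.

121 yr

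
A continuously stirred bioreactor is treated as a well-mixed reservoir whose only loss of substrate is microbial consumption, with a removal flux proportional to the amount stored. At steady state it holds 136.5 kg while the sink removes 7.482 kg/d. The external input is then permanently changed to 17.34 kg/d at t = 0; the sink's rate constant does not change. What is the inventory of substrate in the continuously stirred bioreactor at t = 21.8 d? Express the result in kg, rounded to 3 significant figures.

262 kg

Residence time τ = M₀/F₀ = 18.24 d. The eventual steady state is M_∞ = M₀·(F₁/F₀) = 136.5 × 17.34/7.482 = 316.35 kg.
The anomaly ΔM(t) = M(t) − M_∞ decays as ΔM₀·e^(−t/τ) with ΔM₀ = 136.5 − 316.35 = −179.8 kg.
At t = 21.8 d, e^(−t/τ) = e^(−1.195) = 0.3027, so ΔM = −54.44 kg and M = 316.35 − 54.44 = 261.90 kg.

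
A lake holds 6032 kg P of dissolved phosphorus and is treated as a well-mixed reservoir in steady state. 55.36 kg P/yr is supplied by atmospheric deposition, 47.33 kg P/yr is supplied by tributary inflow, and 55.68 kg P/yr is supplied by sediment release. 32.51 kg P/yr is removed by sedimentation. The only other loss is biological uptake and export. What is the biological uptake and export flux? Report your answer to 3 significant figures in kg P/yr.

At steady state ΣF_in = ΣF_out.
ΣF_in = 55.36 + 47.33 + 55.68 = 158.37 kg P/yr.
Biological uptake and export flux = ΣF_in − (32.51) = 158.37 − 32.51 = 125.9 kg P/yr.

126 kg P/yr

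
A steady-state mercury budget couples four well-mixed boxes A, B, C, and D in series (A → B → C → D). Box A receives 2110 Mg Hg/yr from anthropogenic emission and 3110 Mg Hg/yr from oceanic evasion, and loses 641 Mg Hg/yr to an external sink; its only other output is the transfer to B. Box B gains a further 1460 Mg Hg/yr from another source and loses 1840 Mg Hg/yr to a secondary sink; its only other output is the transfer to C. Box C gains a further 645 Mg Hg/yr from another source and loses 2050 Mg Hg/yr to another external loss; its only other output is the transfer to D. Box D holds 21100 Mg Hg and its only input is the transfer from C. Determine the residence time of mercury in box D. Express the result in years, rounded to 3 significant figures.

7.55 yr

Box A: F(A→B) = (2110 + 3110) − 641 = 4579.0 Mg Hg/yr.
Box B: F(B→C) = (4579.0 + 1460) − 1840 = 4199.0 Mg Hg/yr.
Box C: F(C→D) = (4199.0 + 645) − 2050 = 2794.0 Mg Hg/yr.
Box D throughput = its input = 2794.0 Mg Hg/yr; τ = 21100 / 2794.0 = 7.552 yr.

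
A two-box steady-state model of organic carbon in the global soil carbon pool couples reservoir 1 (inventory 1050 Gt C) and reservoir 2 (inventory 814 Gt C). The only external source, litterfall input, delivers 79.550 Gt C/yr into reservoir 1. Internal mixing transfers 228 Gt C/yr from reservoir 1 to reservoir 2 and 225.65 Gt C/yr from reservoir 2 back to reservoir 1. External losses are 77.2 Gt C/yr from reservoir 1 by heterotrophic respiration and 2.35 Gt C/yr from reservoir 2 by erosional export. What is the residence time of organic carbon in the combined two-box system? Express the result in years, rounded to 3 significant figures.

For the system as a whole, the A↔B exchange is internal and contributes nothing to the throughput; only the external sinks remove mass.
M_total = 1050 + 814 = 1864.0 Gt C.
ΣF_external_out = 77.2 + 2.35 = 79.550 Gt C/yr.
τ = M_total / ΣF_ext = 1864.0 / 79.550 = 23.43 yr.

23.4 yr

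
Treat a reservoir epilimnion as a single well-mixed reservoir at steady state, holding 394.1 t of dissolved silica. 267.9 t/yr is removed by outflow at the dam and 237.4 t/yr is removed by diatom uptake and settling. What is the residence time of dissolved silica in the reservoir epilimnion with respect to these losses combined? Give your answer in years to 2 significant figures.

0.78 yr

Total removal = 267.9 + 237.4 = 505.30 t/yr.
τ = M / ΣF_out = 394.1 / 505.30 = 0.7799 yr.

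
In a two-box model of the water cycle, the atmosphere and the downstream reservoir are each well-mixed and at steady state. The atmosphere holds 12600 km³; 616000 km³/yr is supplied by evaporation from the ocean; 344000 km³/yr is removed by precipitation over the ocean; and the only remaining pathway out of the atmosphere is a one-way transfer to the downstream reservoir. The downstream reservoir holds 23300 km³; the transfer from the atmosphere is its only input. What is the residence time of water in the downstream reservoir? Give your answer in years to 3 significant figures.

0.0857 yr

Balance the atmosphere: ΣF_in = 616000 km³/yr.
Transfer to the downstream reservoir = ΣF_in − (344000) = 272000 km³/yr.
At steady state the output of the downstream reservoir equals its input, 272000 km³/yr.
τ = M / F = 23300 / 272000 = 0.08566 yr.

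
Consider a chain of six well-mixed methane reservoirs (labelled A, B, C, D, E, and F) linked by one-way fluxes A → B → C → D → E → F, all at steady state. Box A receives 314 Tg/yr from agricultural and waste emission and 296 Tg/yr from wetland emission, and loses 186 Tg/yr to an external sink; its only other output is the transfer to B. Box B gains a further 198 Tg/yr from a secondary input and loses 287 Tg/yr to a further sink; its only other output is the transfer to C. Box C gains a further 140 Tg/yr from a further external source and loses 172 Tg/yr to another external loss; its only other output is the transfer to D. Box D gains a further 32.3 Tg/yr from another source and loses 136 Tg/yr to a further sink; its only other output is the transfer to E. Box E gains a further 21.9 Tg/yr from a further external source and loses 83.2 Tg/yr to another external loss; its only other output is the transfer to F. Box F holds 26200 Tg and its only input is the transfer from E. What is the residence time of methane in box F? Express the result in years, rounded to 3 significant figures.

190 yr

Box A: F(A→B) = (314 + 296) − 186 = 424.00 Tg/yr.
Box B: F(B→C) = (424.00 + 198) − 287 = 335.00 Tg/yr.
Box C: F(C→D) = (335.00 + 140) − 172 = 303.00 Tg/yr.
Box D: F(D→E) = (303.00 + 32.3) − 136 = 199.30 Tg/yr.
Box E: F(E→F) = (199.30 + 21.9) − 83.2 = 138.00 Tg/yr.
Box F throughput = its input = 138.00 Tg/yr; τ = 26200 / 138.00 = 189.9 yr.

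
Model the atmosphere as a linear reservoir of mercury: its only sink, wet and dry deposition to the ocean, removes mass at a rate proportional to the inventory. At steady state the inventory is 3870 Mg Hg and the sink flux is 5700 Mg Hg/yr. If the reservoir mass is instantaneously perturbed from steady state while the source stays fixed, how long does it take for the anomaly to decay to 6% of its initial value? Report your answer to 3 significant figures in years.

For a linear reservoir the anomaly decays as exp(−t/τ) with τ = M/F = 3870/5700 = 0.6789 yr.
exp(−t/τ) = 0.06 ⇒ t = −τ ln(0.06) = 0.6789 × 2.813 = 1.910 yr.

1.91 yr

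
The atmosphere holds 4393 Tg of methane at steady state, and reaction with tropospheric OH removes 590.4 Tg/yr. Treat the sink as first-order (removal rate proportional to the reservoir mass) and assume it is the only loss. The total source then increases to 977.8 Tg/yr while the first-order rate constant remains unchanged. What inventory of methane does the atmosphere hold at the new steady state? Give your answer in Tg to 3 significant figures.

7280 Tg

Rate constant k = F/M = 590.4 / 4393 = 0.1344 yr⁻¹.
At the new steady state, source = k·M_new ⇒ M_new = 977.8 / 0.1344 = 7276 Tg.
(Equivalently M_new = M × F_new/F_old = 4393 × 977.8/590.4.)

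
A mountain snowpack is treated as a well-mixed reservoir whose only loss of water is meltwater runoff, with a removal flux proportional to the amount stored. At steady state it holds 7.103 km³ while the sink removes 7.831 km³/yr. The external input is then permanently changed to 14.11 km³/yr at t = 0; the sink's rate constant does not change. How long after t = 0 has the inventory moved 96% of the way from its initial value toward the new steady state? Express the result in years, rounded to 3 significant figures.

2.92 yr

τ = M₀/F₀ = 7.103/7.831 = 0.9070 yr.
The remaining gap fraction is e^(−t/τ); 96% covered ⇒ e^(−t/τ) = 0.0400.
t = −τ ln(0.0400) = 0.9070 × 3.219 = 2.920 yr.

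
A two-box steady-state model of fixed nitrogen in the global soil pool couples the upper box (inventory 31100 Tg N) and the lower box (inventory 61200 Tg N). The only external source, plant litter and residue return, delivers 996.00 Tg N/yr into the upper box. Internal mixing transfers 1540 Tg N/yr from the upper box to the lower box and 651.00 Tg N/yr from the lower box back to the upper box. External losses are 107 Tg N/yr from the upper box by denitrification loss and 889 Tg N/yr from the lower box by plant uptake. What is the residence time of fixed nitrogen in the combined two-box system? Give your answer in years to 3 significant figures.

Residence time in the combined system uses the total inventory and the total *external* removal — internal exchanges between the two boxes cancel.
M_total = 31100 + 61200 = 92300 Tg N.
ΣF_external_out = 107 + 889 = 996.00 Tg N/yr.
τ = M_total / ΣF_ext = 92300 / 996.00 = 92.67 yr.

92.7 yr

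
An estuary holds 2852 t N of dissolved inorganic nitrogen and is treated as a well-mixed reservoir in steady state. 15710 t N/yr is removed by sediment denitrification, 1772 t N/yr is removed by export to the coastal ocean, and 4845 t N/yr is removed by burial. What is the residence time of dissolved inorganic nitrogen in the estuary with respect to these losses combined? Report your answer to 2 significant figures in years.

0.13 yr

Total removal = 15710 + 1772 + 4845 = 22327 t N/yr.
τ = M / ΣF_out = 2852 / 22327 = 0.1277 yr.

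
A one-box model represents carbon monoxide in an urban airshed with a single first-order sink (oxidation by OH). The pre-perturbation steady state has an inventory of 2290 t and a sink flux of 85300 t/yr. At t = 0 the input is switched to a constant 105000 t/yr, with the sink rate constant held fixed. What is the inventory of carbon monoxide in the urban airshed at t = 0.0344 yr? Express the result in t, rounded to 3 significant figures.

The sink rate constant is k = F₀/M₀ = 85300/2290 = 37.25 yr⁻¹.
Solving dM/dt = F₁ − kM with M(0) = M₀ gives M(t) = F₁/k + (M₀ − F₁/k)·e^(−kt).
F₁/k = 105000/37.25 = 2818.9 t; kt = 37.25 × 0.0344 = 1.281, e^(−kt) = 0.2777.
M(0.0344) = 2818.9 + (2290 − 2818.9) × 0.2777 = 2818.9 − 146.8 = 2672.0 t.

2670 t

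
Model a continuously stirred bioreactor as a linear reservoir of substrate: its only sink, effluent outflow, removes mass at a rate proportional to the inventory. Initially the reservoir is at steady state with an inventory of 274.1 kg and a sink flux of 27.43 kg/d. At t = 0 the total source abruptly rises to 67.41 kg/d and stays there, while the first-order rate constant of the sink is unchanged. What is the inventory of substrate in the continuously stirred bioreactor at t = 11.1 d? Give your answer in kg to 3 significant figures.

Residence time τ = M₀/F₀ = 9.993 d. The eventual steady state is M_∞ = M₀·(F₁/F₀) = 274.1 × 67.41/27.43 = 673.61 kg.
The anomaly ΔM(t) = M(t) − M_∞ decays as ΔM₀·e^(−t/τ) with ΔM₀ = 274.1 − 673.61 = −399.5 kg.
At t = 11.1 d, e^(−t/τ) = e^(−1.111) = 0.3293, so ΔM = −131.6 kg and M = 673.61 − 131.6 = 542.05 kg.

542 kg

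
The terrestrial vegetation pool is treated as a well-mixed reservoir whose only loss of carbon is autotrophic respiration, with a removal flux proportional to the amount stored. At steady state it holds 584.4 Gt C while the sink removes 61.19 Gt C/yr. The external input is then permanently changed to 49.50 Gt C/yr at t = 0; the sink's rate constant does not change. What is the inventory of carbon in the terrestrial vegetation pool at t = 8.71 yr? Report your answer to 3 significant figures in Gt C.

518 Gt C

τ = M₀/F₀ = 584.4/61.19 = 9.551 yr; rate constant k = 1/τ.
New steady state M_∞ = F₁/k = F₁·τ = 49.50 × 9.551 = 472.75 Gt C.
M(t) = M_∞ + (M₀ − M_∞)·e^(−t/τ); t/τ = 8.71/9.551 = 0.9120, so e^(−t/τ) = 0.4017.
M(t) = 472.75 + 111.6 × 0.4017 = 517.60 Gt C.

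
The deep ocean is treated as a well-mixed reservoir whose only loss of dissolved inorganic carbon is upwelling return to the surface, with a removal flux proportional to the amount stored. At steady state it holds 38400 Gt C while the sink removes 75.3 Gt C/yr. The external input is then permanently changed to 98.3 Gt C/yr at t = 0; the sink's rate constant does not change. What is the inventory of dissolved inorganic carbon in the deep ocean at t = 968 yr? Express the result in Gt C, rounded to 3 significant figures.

48400 Gt C

Residence time τ = M₀/F₀ = 510.0 yr. The eventual steady state is M_∞ = M₀·(F₁/F₀) = 38400 × 98.3/75.3 = 50129 Gt C.
The anomaly ΔM(t) = M(t) − M_∞ decays as ΔM₀·e^(−t/τ) with ΔM₀ = 38400 − 50129 = −11730 Gt C.
At t = 968 yr, e^(−t/τ) = e^(−1.898) = 0.1498, so ΔM = −1757 Gt C and M = 50129 − 1757 = 48372 Gt C.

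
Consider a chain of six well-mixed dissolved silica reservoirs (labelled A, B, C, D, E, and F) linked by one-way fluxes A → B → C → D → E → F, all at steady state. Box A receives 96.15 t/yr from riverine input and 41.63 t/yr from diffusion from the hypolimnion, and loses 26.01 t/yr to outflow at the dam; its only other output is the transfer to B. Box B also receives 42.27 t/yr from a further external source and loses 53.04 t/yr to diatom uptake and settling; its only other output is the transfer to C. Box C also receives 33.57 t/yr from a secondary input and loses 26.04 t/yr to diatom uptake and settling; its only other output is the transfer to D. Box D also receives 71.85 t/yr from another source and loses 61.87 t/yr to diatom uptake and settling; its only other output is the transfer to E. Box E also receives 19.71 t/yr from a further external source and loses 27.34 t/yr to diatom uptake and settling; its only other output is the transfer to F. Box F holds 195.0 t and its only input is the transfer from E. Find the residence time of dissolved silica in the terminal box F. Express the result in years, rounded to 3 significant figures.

1.76 yr

Box A: F(A→B) = (96.15 + 41.63) − 26.01 = 111.77 t/yr.
Box B: F(B→C) = (111.77 + 42.27) − 53.04 = 101.00 t/yr.
Box C: F(C→D) = (101.00 + 33.57) − 26.04 = 108.53 t/yr.
Box D: F(D→E) = (108.53 + 71.85) − 61.87 = 118.51 t/yr.
Box E: F(E→F) = (118.51 + 19.71) − 27.34 = 110.88 t/yr.
Box F throughput = its input = 110.88 t/yr; τ = 195.0 / 110.88 = 1.759 yr.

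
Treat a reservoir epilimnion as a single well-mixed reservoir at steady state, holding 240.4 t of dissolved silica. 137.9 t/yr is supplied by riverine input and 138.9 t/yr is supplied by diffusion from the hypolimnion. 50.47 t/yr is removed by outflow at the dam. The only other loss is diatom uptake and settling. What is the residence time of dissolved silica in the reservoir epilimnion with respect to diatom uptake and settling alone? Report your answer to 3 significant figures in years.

1.06 yr

At steady state ΣF_in = ΣF_out.
ΣF_in = 137.9 + 138.9 = 276.80 t/yr.
Diatom uptake and settling flux = ΣF_in − (50.47) = 276.80 − 50.47 = 226.3 t/yr.
τ = M / F = 240.4 / 226.3 = 1.062 yr.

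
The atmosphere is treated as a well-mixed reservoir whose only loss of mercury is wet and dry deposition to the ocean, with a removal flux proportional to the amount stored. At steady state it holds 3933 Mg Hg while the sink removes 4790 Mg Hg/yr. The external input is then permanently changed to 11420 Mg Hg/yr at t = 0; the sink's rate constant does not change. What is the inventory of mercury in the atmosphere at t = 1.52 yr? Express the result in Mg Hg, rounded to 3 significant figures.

Residence time τ = M₀/F₀ = 0.8211 yr. The eventual steady state is M_∞ = M₀·(F₁/F₀) = 3933 × 11420/4790 = 9376.8 Mg Hg.
The anomaly ΔM(t) = M(t) − M_∞ decays as ΔM₀·e^(−t/τ) with ΔM₀ = 3933 − 9376.8 = −5444 Mg Hg.
At t = 1.52 yr, e^(−t/τ) = e^(−1.851) = 0.1570, so ΔM = −854.9 Mg Hg and M = 9376.8 − 854.9 = 8521.9 Mg Hg.

8520 Mg Hg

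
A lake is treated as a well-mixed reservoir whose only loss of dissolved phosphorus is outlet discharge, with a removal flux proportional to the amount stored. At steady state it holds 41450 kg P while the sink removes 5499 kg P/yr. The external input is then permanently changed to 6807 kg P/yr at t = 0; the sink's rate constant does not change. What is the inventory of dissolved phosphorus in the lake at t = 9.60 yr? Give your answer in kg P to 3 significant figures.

The sink rate constant is k = F₀/M₀ = 5499/41450 = 0.1327 yr⁻¹.
Solving dM/dt = F₁ − kM with M(0) = M₀ gives M(t) = F₁/k + (M₀ − F₁/k)·e^(−kt).
F₁/k = 6807/0.1327 = 51309 kg P; kt = 0.1327 × 9.60 = 1.274, e^(−kt) = 0.2798.
M(9.60) = 51309 + (41450 − 51309) × 0.2798 = 51309 − 2759 = 48550 kg P.

48600 kg P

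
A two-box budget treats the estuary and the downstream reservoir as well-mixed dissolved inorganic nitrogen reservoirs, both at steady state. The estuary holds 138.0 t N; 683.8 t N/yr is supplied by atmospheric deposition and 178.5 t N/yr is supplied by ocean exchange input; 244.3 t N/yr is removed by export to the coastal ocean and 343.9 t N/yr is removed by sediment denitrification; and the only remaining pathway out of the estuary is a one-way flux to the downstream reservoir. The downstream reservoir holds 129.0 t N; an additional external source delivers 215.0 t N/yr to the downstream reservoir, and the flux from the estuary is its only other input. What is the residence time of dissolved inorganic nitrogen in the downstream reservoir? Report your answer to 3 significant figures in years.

Balance the estuary: ΣF_in = 683.8 + 178.5 = 862.30 t N/yr.
Flux to the downstream reservoir = ΣF_in − (244.3 + 343.9) = 274.10 t N/yr.
Total input to the downstream reservoir = 274.10 + 215.0 = 489.10 t N/yr; at steady state this equals its total output.
τ = M / F = 129.0 / 489.10 = 0.2637 yr.

0.264 yr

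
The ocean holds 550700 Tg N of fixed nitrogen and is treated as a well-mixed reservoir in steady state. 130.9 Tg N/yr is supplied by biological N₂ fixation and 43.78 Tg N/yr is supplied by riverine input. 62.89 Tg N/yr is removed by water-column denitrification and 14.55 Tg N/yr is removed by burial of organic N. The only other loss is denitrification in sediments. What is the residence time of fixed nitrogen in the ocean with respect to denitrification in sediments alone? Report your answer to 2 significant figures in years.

5700 yr

At steady state ΣF_in = ΣF_out.
ΣF_in = 130.9 + 43.78 = 174.68 Tg N/yr.
Denitrification in sediments flux = ΣF_in − (62.89 + 14.55) = 174.68 − 77.44 = 97.24 Tg N/yr.
τ = M / F = 550700 / 97.24 = 5663 yr.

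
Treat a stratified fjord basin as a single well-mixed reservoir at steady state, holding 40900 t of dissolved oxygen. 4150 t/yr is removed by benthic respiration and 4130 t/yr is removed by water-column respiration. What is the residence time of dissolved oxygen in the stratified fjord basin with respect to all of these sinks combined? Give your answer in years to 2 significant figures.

Total removal flux = 4150 + 4130 = 8280.0 t/yr.
τ = M / ΣF_out = 40900 / 8280.0 = 4.940 yr.

4.9 yr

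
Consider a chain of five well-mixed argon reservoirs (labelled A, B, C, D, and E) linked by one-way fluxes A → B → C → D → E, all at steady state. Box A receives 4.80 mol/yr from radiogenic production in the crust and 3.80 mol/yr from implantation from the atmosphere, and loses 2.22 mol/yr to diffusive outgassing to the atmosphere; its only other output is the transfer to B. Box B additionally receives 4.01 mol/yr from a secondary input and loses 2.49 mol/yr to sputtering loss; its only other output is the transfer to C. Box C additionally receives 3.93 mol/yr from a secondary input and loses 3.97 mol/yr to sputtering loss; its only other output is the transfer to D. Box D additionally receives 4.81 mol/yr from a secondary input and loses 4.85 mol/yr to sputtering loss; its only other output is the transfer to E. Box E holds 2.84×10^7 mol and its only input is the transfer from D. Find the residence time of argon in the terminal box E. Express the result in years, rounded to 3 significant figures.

Box A: F(A→B) = (4.80 + 3.80) − 2.22 = 6.3800 mol/yr.
Box B: F(B→C) = (6.3800 + 4.01) − 2.49 = 7.9000 mol/yr.
Box C: F(C→D) = (7.9000 + 3.93) − 3.97 = 7.8600 mol/yr.
Box D: F(D→E) = (7.8600 + 4.81) − 4.85 = 7.8200 mol/yr.
Box E throughput = its input = 7.8200 mol/yr; τ = 2.84×10^7 / 7.8200 = 3.632×10^6 yr.

3.63×10^6 yr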